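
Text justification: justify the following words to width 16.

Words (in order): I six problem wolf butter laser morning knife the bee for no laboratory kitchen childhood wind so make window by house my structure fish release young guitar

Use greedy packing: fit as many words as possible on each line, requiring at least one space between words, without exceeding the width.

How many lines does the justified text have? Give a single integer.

Line 1: ['I', 'six', 'problem'] (min_width=13, slack=3)
Line 2: ['wolf', 'butter'] (min_width=11, slack=5)
Line 3: ['laser', 'morning'] (min_width=13, slack=3)
Line 4: ['knife', 'the', 'bee'] (min_width=13, slack=3)
Line 5: ['for', 'no'] (min_width=6, slack=10)
Line 6: ['laboratory'] (min_width=10, slack=6)
Line 7: ['kitchen'] (min_width=7, slack=9)
Line 8: ['childhood', 'wind'] (min_width=14, slack=2)
Line 9: ['so', 'make', 'window'] (min_width=14, slack=2)
Line 10: ['by', 'house', 'my'] (min_width=11, slack=5)
Line 11: ['structure', 'fish'] (min_width=14, slack=2)
Line 12: ['release', 'young'] (min_width=13, slack=3)
Line 13: ['guitar'] (min_width=6, slack=10)
Total lines: 13

Answer: 13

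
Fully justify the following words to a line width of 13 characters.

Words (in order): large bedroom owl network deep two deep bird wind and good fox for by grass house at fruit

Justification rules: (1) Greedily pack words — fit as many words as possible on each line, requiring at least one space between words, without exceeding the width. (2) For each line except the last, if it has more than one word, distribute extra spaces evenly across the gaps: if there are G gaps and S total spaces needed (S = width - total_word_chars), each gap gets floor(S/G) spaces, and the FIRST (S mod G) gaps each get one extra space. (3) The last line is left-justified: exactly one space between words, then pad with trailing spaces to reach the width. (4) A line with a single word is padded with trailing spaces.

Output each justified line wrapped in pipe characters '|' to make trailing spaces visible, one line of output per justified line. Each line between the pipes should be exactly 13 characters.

Answer: |large bedroom|
|owl   network|
|deep two deep|
|bird wind and|
|good  fox for|
|by      grass|
|house      at|
|fruit        |

Derivation:
Line 1: ['large', 'bedroom'] (min_width=13, slack=0)
Line 2: ['owl', 'network'] (min_width=11, slack=2)
Line 3: ['deep', 'two', 'deep'] (min_width=13, slack=0)
Line 4: ['bird', 'wind', 'and'] (min_width=13, slack=0)
Line 5: ['good', 'fox', 'for'] (min_width=12, slack=1)
Line 6: ['by', 'grass'] (min_width=8, slack=5)
Line 7: ['house', 'at'] (min_width=8, slack=5)
Line 8: ['fruit'] (min_width=5, slack=8)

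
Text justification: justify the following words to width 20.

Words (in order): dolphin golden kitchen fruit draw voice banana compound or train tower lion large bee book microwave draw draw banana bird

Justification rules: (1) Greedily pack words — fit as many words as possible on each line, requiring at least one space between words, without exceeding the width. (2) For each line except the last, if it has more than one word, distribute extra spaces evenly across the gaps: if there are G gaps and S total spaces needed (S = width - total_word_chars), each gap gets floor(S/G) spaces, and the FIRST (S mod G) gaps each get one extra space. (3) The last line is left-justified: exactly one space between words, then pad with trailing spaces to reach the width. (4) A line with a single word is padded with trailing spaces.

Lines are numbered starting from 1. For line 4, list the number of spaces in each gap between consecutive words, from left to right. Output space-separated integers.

Answer: 3 2

Derivation:
Line 1: ['dolphin', 'golden'] (min_width=14, slack=6)
Line 2: ['kitchen', 'fruit', 'draw'] (min_width=18, slack=2)
Line 3: ['voice', 'banana'] (min_width=12, slack=8)
Line 4: ['compound', 'or', 'train'] (min_width=17, slack=3)
Line 5: ['tower', 'lion', 'large', 'bee'] (min_width=20, slack=0)
Line 6: ['book', 'microwave', 'draw'] (min_width=19, slack=1)
Line 7: ['draw', 'banana', 'bird'] (min_width=16, slack=4)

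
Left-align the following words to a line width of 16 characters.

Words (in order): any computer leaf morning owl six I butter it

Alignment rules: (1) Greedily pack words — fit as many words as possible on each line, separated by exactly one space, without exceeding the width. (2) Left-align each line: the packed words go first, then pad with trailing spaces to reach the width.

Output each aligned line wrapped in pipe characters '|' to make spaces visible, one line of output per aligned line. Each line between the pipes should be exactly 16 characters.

Line 1: ['any', 'computer'] (min_width=12, slack=4)
Line 2: ['leaf', 'morning', 'owl'] (min_width=16, slack=0)
Line 3: ['six', 'I', 'butter', 'it'] (min_width=15, slack=1)

Answer: |any computer    |
|leaf morning owl|
|six I butter it |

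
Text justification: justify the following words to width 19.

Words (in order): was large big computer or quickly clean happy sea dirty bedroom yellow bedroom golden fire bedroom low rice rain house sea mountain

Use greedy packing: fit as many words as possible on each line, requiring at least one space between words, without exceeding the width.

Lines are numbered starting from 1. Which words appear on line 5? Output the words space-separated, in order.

Line 1: ['was', 'large', 'big'] (min_width=13, slack=6)
Line 2: ['computer', 'or', 'quickly'] (min_width=19, slack=0)
Line 3: ['clean', 'happy', 'sea'] (min_width=15, slack=4)
Line 4: ['dirty', 'bedroom'] (min_width=13, slack=6)
Line 5: ['yellow', 'bedroom'] (min_width=14, slack=5)
Line 6: ['golden', 'fire', 'bedroom'] (min_width=19, slack=0)
Line 7: ['low', 'rice', 'rain', 'house'] (min_width=19, slack=0)
Line 8: ['sea', 'mountain'] (min_width=12, slack=7)

Answer: yellow bedroom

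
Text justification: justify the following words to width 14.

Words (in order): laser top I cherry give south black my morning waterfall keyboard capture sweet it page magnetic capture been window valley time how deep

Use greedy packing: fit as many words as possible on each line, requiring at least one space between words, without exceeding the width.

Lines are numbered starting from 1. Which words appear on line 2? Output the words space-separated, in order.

Line 1: ['laser', 'top', 'I'] (min_width=11, slack=3)
Line 2: ['cherry', 'give'] (min_width=11, slack=3)
Line 3: ['south', 'black', 'my'] (min_width=14, slack=0)
Line 4: ['morning'] (min_width=7, slack=7)
Line 5: ['waterfall'] (min_width=9, slack=5)
Line 6: ['keyboard'] (min_width=8, slack=6)
Line 7: ['capture', 'sweet'] (min_width=13, slack=1)
Line 8: ['it', 'page'] (min_width=7, slack=7)
Line 9: ['magnetic'] (min_width=8, slack=6)
Line 10: ['capture', 'been'] (min_width=12, slack=2)
Line 11: ['window', 'valley'] (min_width=13, slack=1)
Line 12: ['time', 'how', 'deep'] (min_width=13, slack=1)

Answer: cherry give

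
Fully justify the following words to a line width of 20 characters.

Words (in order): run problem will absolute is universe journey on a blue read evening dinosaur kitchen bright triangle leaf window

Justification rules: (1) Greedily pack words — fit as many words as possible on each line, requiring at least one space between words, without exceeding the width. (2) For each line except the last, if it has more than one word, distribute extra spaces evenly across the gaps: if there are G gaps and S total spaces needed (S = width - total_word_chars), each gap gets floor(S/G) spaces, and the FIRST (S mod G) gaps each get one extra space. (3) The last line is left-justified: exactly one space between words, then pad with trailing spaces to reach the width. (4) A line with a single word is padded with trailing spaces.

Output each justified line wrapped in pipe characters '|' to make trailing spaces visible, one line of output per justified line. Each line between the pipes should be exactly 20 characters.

Answer: |run   problem   will|
|absolute is universe|
|journey  on  a  blue|
|read         evening|
|dinosaur     kitchen|
|bright triangle leaf|
|window              |

Derivation:
Line 1: ['run', 'problem', 'will'] (min_width=16, slack=4)
Line 2: ['absolute', 'is', 'universe'] (min_width=20, slack=0)
Line 3: ['journey', 'on', 'a', 'blue'] (min_width=17, slack=3)
Line 4: ['read', 'evening'] (min_width=12, slack=8)
Line 5: ['dinosaur', 'kitchen'] (min_width=16, slack=4)
Line 6: ['bright', 'triangle', 'leaf'] (min_width=20, slack=0)
Line 7: ['window'] (min_width=6, slack=14)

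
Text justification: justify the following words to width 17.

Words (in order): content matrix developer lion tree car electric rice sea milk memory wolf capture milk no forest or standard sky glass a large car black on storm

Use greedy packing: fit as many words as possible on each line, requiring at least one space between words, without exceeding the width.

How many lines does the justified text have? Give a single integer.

Answer: 10

Derivation:
Line 1: ['content', 'matrix'] (min_width=14, slack=3)
Line 2: ['developer', 'lion'] (min_width=14, slack=3)
Line 3: ['tree', 'car', 'electric'] (min_width=17, slack=0)
Line 4: ['rice', 'sea', 'milk'] (min_width=13, slack=4)
Line 5: ['memory', 'wolf'] (min_width=11, slack=6)
Line 6: ['capture', 'milk', 'no'] (min_width=15, slack=2)
Line 7: ['forest', 'or'] (min_width=9, slack=8)
Line 8: ['standard', 'sky'] (min_width=12, slack=5)
Line 9: ['glass', 'a', 'large', 'car'] (min_width=17, slack=0)
Line 10: ['black', 'on', 'storm'] (min_width=14, slack=3)
Total lines: 10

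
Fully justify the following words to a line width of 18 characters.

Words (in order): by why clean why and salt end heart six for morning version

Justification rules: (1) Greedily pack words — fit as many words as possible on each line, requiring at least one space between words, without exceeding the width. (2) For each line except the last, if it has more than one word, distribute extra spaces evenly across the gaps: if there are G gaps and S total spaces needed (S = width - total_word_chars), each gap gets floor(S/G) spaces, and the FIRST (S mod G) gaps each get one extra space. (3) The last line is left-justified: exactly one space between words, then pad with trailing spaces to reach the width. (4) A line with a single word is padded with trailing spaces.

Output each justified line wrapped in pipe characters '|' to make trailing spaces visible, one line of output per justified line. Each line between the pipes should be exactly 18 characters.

Line 1: ['by', 'why', 'clean', 'why'] (min_width=16, slack=2)
Line 2: ['and', 'salt', 'end', 'heart'] (min_width=18, slack=0)
Line 3: ['six', 'for', 'morning'] (min_width=15, slack=3)
Line 4: ['version'] (min_width=7, slack=11)

Answer: |by  why  clean why|
|and salt end heart|
|six   for  morning|
|version           |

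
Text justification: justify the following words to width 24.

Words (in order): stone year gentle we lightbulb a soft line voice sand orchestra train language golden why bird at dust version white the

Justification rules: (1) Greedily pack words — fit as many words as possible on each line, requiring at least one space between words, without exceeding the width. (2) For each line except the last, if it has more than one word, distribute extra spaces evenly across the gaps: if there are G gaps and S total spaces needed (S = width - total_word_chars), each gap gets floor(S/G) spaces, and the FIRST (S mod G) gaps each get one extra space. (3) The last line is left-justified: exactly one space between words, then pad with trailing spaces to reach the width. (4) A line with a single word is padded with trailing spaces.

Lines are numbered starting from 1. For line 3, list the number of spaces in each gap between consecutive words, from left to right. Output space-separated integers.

Line 1: ['stone', 'year', 'gentle', 'we'] (min_width=20, slack=4)
Line 2: ['lightbulb', 'a', 'soft', 'line'] (min_width=21, slack=3)
Line 3: ['voice', 'sand', 'orchestra'] (min_width=20, slack=4)
Line 4: ['train', 'language', 'golden'] (min_width=21, slack=3)
Line 5: ['why', 'bird', 'at', 'dust', 'version'] (min_width=24, slack=0)
Line 6: ['white', 'the'] (min_width=9, slack=15)

Answer: 3 3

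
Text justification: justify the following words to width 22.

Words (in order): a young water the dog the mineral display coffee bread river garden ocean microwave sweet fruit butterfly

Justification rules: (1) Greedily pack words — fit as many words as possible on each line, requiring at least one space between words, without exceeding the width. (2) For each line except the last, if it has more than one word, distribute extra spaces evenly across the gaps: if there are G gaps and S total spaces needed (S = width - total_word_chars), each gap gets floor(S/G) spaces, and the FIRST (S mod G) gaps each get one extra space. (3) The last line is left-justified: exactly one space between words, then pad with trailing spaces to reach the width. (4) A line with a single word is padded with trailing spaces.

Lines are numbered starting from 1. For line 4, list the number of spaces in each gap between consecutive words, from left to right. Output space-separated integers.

Answer: 1 1

Derivation:
Line 1: ['a', 'young', 'water', 'the', 'dog'] (min_width=21, slack=1)
Line 2: ['the', 'mineral', 'display'] (min_width=19, slack=3)
Line 3: ['coffee', 'bread', 'river'] (min_width=18, slack=4)
Line 4: ['garden', 'ocean', 'microwave'] (min_width=22, slack=0)
Line 5: ['sweet', 'fruit', 'butterfly'] (min_width=21, slack=1)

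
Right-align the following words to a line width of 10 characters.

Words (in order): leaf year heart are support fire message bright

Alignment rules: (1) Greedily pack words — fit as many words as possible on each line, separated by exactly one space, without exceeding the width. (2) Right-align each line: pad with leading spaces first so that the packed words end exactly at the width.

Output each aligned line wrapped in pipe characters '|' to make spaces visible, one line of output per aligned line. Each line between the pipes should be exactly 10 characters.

Line 1: ['leaf', 'year'] (min_width=9, slack=1)
Line 2: ['heart', 'are'] (min_width=9, slack=1)
Line 3: ['support'] (min_width=7, slack=3)
Line 4: ['fire'] (min_width=4, slack=6)
Line 5: ['message'] (min_width=7, slack=3)
Line 6: ['bright'] (min_width=6, slack=4)

Answer: | leaf year|
| heart are|
|   support|
|      fire|
|   message|
|    bright|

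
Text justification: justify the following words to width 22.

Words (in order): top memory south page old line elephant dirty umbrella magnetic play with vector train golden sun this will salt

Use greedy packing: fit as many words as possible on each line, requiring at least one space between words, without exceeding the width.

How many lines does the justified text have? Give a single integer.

Line 1: ['top', 'memory', 'south', 'page'] (min_width=21, slack=1)
Line 2: ['old', 'line', 'elephant'] (min_width=17, slack=5)
Line 3: ['dirty', 'umbrella'] (min_width=14, slack=8)
Line 4: ['magnetic', 'play', 'with'] (min_width=18, slack=4)
Line 5: ['vector', 'train', 'golden'] (min_width=19, slack=3)
Line 6: ['sun', 'this', 'will', 'salt'] (min_width=18, slack=4)
Total lines: 6

Answer: 6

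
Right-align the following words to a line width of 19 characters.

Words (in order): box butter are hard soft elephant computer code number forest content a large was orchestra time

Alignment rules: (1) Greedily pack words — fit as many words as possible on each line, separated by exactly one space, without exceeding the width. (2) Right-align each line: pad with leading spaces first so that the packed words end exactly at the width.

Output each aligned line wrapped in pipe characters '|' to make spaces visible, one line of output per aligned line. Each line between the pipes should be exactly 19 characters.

Answer: |box butter are hard|
|      soft elephant|
|      computer code|
|      number forest|
|content a large was|
|     orchestra time|

Derivation:
Line 1: ['box', 'butter', 'are', 'hard'] (min_width=19, slack=0)
Line 2: ['soft', 'elephant'] (min_width=13, slack=6)
Line 3: ['computer', 'code'] (min_width=13, slack=6)
Line 4: ['number', 'forest'] (min_width=13, slack=6)
Line 5: ['content', 'a', 'large', 'was'] (min_width=19, slack=0)
Line 6: ['orchestra', 'time'] (min_width=14, slack=5)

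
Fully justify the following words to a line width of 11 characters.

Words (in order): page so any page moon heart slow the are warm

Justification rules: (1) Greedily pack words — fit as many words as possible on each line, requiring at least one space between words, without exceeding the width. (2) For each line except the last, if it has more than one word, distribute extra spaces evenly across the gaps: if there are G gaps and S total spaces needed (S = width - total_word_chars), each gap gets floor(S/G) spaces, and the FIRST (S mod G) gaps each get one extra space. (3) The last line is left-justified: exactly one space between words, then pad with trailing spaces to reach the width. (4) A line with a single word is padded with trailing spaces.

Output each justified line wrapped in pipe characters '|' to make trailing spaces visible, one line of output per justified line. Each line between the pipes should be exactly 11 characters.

Line 1: ['page', 'so', 'any'] (min_width=11, slack=0)
Line 2: ['page', 'moon'] (min_width=9, slack=2)
Line 3: ['heart', 'slow'] (min_width=10, slack=1)
Line 4: ['the', 'are'] (min_width=7, slack=4)
Line 5: ['warm'] (min_width=4, slack=7)

Answer: |page so any|
|page   moon|
|heart  slow|
|the     are|
|warm       |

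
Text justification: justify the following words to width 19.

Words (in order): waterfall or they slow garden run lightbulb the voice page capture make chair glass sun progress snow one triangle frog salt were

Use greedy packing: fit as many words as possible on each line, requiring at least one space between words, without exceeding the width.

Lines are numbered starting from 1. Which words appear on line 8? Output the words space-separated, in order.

Line 1: ['waterfall', 'or', 'they'] (min_width=17, slack=2)
Line 2: ['slow', 'garden', 'run'] (min_width=15, slack=4)
Line 3: ['lightbulb', 'the', 'voice'] (min_width=19, slack=0)
Line 4: ['page', 'capture', 'make'] (min_width=17, slack=2)
Line 5: ['chair', 'glass', 'sun'] (min_width=15, slack=4)
Line 6: ['progress', 'snow', 'one'] (min_width=17, slack=2)
Line 7: ['triangle', 'frog', 'salt'] (min_width=18, slack=1)
Line 8: ['were'] (min_width=4, slack=15)

Answer: were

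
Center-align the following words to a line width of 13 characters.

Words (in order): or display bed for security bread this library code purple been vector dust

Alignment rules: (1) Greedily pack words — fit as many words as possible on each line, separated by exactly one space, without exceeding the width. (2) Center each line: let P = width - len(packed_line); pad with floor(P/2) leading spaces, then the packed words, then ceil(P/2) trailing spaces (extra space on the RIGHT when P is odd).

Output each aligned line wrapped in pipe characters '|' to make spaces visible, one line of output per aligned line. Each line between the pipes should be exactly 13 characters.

Line 1: ['or', 'display'] (min_width=10, slack=3)
Line 2: ['bed', 'for'] (min_width=7, slack=6)
Line 3: ['security'] (min_width=8, slack=5)
Line 4: ['bread', 'this'] (min_width=10, slack=3)
Line 5: ['library', 'code'] (min_width=12, slack=1)
Line 6: ['purple', 'been'] (min_width=11, slack=2)
Line 7: ['vector', 'dust'] (min_width=11, slack=2)

Answer: | or display  |
|   bed for   |
|  security   |
| bread this  |
|library code |
| purple been |
| vector dust |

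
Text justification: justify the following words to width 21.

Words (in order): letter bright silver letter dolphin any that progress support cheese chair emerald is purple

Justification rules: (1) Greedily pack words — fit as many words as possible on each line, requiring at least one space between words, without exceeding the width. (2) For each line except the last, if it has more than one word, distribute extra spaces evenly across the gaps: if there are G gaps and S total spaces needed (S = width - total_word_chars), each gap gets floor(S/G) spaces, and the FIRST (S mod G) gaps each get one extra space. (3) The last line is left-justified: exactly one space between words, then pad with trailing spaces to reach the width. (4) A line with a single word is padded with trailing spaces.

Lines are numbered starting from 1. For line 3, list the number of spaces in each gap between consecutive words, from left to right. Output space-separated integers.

Answer: 1 1

Derivation:
Line 1: ['letter', 'bright', 'silver'] (min_width=20, slack=1)
Line 2: ['letter', 'dolphin', 'any'] (min_width=18, slack=3)
Line 3: ['that', 'progress', 'support'] (min_width=21, slack=0)
Line 4: ['cheese', 'chair', 'emerald'] (min_width=20, slack=1)
Line 5: ['is', 'purple'] (min_width=9, slack=12)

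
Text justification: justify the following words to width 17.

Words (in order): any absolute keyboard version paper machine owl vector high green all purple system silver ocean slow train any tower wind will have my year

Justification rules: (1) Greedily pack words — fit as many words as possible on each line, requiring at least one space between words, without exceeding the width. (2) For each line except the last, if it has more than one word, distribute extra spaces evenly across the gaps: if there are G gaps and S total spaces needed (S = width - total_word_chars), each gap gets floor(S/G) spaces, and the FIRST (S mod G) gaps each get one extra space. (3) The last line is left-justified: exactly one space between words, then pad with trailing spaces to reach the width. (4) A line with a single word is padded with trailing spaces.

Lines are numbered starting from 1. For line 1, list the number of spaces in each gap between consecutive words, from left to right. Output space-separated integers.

Answer: 6

Derivation:
Line 1: ['any', 'absolute'] (min_width=12, slack=5)
Line 2: ['keyboard', 'version'] (min_width=16, slack=1)
Line 3: ['paper', 'machine', 'owl'] (min_width=17, slack=0)
Line 4: ['vector', 'high', 'green'] (min_width=17, slack=0)
Line 5: ['all', 'purple', 'system'] (min_width=17, slack=0)
Line 6: ['silver', 'ocean', 'slow'] (min_width=17, slack=0)
Line 7: ['train', 'any', 'tower'] (min_width=15, slack=2)
Line 8: ['wind', 'will', 'have', 'my'] (min_width=17, slack=0)
Line 9: ['year'] (min_width=4, slack=13)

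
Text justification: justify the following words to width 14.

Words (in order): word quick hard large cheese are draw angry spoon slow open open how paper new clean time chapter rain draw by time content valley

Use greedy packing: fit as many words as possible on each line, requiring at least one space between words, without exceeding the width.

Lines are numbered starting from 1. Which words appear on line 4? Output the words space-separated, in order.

Answer: draw angry

Derivation:
Line 1: ['word', 'quick'] (min_width=10, slack=4)
Line 2: ['hard', 'large'] (min_width=10, slack=4)
Line 3: ['cheese', 'are'] (min_width=10, slack=4)
Line 4: ['draw', 'angry'] (min_width=10, slack=4)
Line 5: ['spoon', 'slow'] (min_width=10, slack=4)
Line 6: ['open', 'open', 'how'] (min_width=13, slack=1)
Line 7: ['paper', 'new'] (min_width=9, slack=5)
Line 8: ['clean', 'time'] (min_width=10, slack=4)
Line 9: ['chapter', 'rain'] (min_width=12, slack=2)
Line 10: ['draw', 'by', 'time'] (min_width=12, slack=2)
Line 11: ['content', 'valley'] (min_width=14, slack=0)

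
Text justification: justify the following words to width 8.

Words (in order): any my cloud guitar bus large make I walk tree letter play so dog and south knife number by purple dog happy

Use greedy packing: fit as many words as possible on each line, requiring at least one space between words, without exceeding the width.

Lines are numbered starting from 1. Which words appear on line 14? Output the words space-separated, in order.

Line 1: ['any', 'my'] (min_width=6, slack=2)
Line 2: ['cloud'] (min_width=5, slack=3)
Line 3: ['guitar'] (min_width=6, slack=2)
Line 4: ['bus'] (min_width=3, slack=5)
Line 5: ['large'] (min_width=5, slack=3)
Line 6: ['make', 'I'] (min_width=6, slack=2)
Line 7: ['walk'] (min_width=4, slack=4)
Line 8: ['tree'] (min_width=4, slack=4)
Line 9: ['letter'] (min_width=6, slack=2)
Line 10: ['play', 'so'] (min_width=7, slack=1)
Line 11: ['dog', 'and'] (min_width=7, slack=1)
Line 12: ['south'] (min_width=5, slack=3)
Line 13: ['knife'] (min_width=5, slack=3)
Line 14: ['number'] (min_width=6, slack=2)
Line 15: ['by'] (min_width=2, slack=6)
Line 16: ['purple'] (min_width=6, slack=2)
Line 17: ['dog'] (min_width=3, slack=5)
Line 18: ['happy'] (min_width=5, slack=3)

Answer: number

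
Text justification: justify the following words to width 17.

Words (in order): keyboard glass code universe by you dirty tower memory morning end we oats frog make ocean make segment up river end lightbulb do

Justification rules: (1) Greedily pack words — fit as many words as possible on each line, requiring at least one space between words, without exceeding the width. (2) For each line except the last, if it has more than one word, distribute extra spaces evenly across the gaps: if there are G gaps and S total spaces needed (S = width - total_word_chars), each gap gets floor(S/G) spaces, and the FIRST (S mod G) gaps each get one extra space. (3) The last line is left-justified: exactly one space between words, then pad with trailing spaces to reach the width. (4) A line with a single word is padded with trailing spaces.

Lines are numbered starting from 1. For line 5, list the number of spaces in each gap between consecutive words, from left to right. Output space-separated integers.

Line 1: ['keyboard', 'glass'] (min_width=14, slack=3)
Line 2: ['code', 'universe', 'by'] (min_width=16, slack=1)
Line 3: ['you', 'dirty', 'tower'] (min_width=15, slack=2)
Line 4: ['memory', 'morning'] (min_width=14, slack=3)
Line 5: ['end', 'we', 'oats', 'frog'] (min_width=16, slack=1)
Line 6: ['make', 'ocean', 'make'] (min_width=15, slack=2)
Line 7: ['segment', 'up', 'river'] (min_width=16, slack=1)
Line 8: ['end', 'lightbulb', 'do'] (min_width=16, slack=1)

Answer: 2 1 1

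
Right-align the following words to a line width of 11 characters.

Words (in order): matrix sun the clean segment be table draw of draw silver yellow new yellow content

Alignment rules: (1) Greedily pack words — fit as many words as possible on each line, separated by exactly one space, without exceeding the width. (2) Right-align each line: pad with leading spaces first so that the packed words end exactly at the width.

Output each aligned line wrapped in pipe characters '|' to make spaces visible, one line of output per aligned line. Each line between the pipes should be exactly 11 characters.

Answer: | matrix sun|
|  the clean|
| segment be|
| table draw|
|    of draw|
|     silver|
| yellow new|
|     yellow|
|    content|

Derivation:
Line 1: ['matrix', 'sun'] (min_width=10, slack=1)
Line 2: ['the', 'clean'] (min_width=9, slack=2)
Line 3: ['segment', 'be'] (min_width=10, slack=1)
Line 4: ['table', 'draw'] (min_width=10, slack=1)
Line 5: ['of', 'draw'] (min_width=7, slack=4)
Line 6: ['silver'] (min_width=6, slack=5)
Line 7: ['yellow', 'new'] (min_width=10, slack=1)
Line 8: ['yellow'] (min_width=6, slack=5)
Line 9: ['content'] (min_width=7, slack=4)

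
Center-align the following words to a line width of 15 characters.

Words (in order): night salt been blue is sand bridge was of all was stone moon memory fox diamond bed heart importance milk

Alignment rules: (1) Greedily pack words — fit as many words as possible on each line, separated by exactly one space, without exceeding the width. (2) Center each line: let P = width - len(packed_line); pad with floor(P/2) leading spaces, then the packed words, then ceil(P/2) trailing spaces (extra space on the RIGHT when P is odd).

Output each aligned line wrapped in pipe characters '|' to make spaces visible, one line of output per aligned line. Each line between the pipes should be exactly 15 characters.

Answer: |night salt been|
| blue is sand  |
| bridge was of |
| all was stone |
|moon memory fox|
|  diamond bed  |
|     heart     |
|importance milk|

Derivation:
Line 1: ['night', 'salt', 'been'] (min_width=15, slack=0)
Line 2: ['blue', 'is', 'sand'] (min_width=12, slack=3)
Line 3: ['bridge', 'was', 'of'] (min_width=13, slack=2)
Line 4: ['all', 'was', 'stone'] (min_width=13, slack=2)
Line 5: ['moon', 'memory', 'fox'] (min_width=15, slack=0)
Line 6: ['diamond', 'bed'] (min_width=11, slack=4)
Line 7: ['heart'] (min_width=5, slack=10)
Line 8: ['importance', 'milk'] (min_width=15, slack=0)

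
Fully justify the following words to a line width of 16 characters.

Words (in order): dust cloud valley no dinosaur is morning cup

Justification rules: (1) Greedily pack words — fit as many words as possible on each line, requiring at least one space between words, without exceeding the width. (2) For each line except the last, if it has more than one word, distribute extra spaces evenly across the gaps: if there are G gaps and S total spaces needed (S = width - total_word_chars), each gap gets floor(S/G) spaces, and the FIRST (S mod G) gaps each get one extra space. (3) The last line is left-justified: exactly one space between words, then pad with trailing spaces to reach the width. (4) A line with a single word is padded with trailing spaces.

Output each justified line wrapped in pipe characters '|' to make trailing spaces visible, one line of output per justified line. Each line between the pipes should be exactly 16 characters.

Answer: |dust       cloud|
|valley        no|
|dinosaur      is|
|morning cup     |

Derivation:
Line 1: ['dust', 'cloud'] (min_width=10, slack=6)
Line 2: ['valley', 'no'] (min_width=9, slack=7)
Line 3: ['dinosaur', 'is'] (min_width=11, slack=5)
Line 4: ['morning', 'cup'] (min_width=11, slack=5)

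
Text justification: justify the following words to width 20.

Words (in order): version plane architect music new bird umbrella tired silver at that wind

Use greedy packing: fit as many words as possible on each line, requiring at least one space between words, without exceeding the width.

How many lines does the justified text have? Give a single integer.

Answer: 4

Derivation:
Line 1: ['version', 'plane'] (min_width=13, slack=7)
Line 2: ['architect', 'music', 'new'] (min_width=19, slack=1)
Line 3: ['bird', 'umbrella', 'tired'] (min_width=19, slack=1)
Line 4: ['silver', 'at', 'that', 'wind'] (min_width=19, slack=1)
Total lines: 4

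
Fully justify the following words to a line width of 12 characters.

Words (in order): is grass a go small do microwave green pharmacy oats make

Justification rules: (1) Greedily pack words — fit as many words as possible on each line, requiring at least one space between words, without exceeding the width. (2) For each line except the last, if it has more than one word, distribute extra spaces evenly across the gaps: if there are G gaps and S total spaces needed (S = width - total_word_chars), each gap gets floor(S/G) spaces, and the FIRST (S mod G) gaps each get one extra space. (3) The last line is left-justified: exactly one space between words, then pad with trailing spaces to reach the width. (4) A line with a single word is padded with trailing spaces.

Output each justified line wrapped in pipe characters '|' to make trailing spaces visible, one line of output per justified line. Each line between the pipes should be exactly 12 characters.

Line 1: ['is', 'grass', 'a'] (min_width=10, slack=2)
Line 2: ['go', 'small', 'do'] (min_width=11, slack=1)
Line 3: ['microwave'] (min_width=9, slack=3)
Line 4: ['green'] (min_width=5, slack=7)
Line 5: ['pharmacy'] (min_width=8, slack=4)
Line 6: ['oats', 'make'] (min_width=9, slack=3)

Answer: |is  grass  a|
|go  small do|
|microwave   |
|green       |
|pharmacy    |
|oats make   |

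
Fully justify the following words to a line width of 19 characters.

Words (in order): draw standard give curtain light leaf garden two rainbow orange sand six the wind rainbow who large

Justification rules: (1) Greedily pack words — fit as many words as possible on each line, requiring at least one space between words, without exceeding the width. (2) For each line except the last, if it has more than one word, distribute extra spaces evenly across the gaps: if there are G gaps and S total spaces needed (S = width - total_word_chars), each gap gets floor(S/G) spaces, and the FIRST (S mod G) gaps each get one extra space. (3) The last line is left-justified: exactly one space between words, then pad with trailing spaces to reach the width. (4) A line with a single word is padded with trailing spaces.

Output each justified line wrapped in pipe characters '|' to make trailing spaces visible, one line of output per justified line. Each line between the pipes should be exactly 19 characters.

Answer: |draw  standard give|
|curtain  light leaf|
|garden  two rainbow|
|orange sand six the|
|wind   rainbow  who|
|large              |

Derivation:
Line 1: ['draw', 'standard', 'give'] (min_width=18, slack=1)
Line 2: ['curtain', 'light', 'leaf'] (min_width=18, slack=1)
Line 3: ['garden', 'two', 'rainbow'] (min_width=18, slack=1)
Line 4: ['orange', 'sand', 'six', 'the'] (min_width=19, slack=0)
Line 5: ['wind', 'rainbow', 'who'] (min_width=16, slack=3)
Line 6: ['large'] (min_width=5, slack=14)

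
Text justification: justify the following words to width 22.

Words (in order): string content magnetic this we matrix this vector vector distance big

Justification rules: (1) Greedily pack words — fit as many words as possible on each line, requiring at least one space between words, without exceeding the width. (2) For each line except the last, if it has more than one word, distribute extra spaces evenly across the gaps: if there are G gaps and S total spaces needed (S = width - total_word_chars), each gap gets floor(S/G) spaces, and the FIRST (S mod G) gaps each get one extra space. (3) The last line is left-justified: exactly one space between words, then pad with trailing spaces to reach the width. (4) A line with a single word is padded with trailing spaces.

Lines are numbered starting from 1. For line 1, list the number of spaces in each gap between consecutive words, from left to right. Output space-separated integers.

Line 1: ['string', 'content'] (min_width=14, slack=8)
Line 2: ['magnetic', 'this', 'we'] (min_width=16, slack=6)
Line 3: ['matrix', 'this', 'vector'] (min_width=18, slack=4)
Line 4: ['vector', 'distance', 'big'] (min_width=19, slack=3)

Answer: 9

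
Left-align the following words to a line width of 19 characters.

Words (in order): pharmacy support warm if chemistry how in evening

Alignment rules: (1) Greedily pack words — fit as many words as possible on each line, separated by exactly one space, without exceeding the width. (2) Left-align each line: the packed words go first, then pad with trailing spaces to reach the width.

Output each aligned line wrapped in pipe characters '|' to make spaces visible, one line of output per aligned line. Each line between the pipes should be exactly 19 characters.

Line 1: ['pharmacy', 'support'] (min_width=16, slack=3)
Line 2: ['warm', 'if', 'chemistry'] (min_width=17, slack=2)
Line 3: ['how', 'in', 'evening'] (min_width=14, slack=5)

Answer: |pharmacy support   |
|warm if chemistry  |
|how in evening     |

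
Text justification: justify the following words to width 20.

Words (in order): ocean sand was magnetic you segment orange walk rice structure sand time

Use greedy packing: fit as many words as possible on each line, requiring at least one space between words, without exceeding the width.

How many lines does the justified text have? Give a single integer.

Line 1: ['ocean', 'sand', 'was'] (min_width=14, slack=6)
Line 2: ['magnetic', 'you', 'segment'] (min_width=20, slack=0)
Line 3: ['orange', 'walk', 'rice'] (min_width=16, slack=4)
Line 4: ['structure', 'sand', 'time'] (min_width=19, slack=1)
Total lines: 4

Answer: 4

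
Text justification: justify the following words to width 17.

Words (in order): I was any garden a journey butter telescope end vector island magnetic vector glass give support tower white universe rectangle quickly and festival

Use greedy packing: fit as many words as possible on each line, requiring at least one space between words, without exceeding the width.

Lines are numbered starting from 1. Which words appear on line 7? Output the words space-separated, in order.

Answer: support tower

Derivation:
Line 1: ['I', 'was', 'any', 'garden'] (min_width=16, slack=1)
Line 2: ['a', 'journey', 'butter'] (min_width=16, slack=1)
Line 3: ['telescope', 'end'] (min_width=13, slack=4)
Line 4: ['vector', 'island'] (min_width=13, slack=4)
Line 5: ['magnetic', 'vector'] (min_width=15, slack=2)
Line 6: ['glass', 'give'] (min_width=10, slack=7)
Line 7: ['support', 'tower'] (min_width=13, slack=4)
Line 8: ['white', 'universe'] (min_width=14, slack=3)
Line 9: ['rectangle', 'quickly'] (min_width=17, slack=0)
Line 10: ['and', 'festival'] (min_width=12, slack=5)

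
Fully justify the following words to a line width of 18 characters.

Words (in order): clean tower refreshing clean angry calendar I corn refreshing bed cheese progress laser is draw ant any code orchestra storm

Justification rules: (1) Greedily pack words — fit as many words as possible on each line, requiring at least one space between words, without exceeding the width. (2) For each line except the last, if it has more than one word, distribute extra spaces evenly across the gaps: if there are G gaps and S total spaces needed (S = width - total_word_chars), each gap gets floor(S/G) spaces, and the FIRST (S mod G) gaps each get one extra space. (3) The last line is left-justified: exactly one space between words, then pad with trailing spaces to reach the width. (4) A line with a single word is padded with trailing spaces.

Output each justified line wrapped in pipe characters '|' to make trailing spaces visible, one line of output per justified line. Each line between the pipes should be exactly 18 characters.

Answer: |clean        tower|
|refreshing   clean|
|angry  calendar  I|
|corn    refreshing|
|bed         cheese|
|progress  laser is|
|draw  ant any code|
|orchestra storm   |

Derivation:
Line 1: ['clean', 'tower'] (min_width=11, slack=7)
Line 2: ['refreshing', 'clean'] (min_width=16, slack=2)
Line 3: ['angry', 'calendar', 'I'] (min_width=16, slack=2)
Line 4: ['corn', 'refreshing'] (min_width=15, slack=3)
Line 5: ['bed', 'cheese'] (min_width=10, slack=8)
Line 6: ['progress', 'laser', 'is'] (min_width=17, slack=1)
Line 7: ['draw', 'ant', 'any', 'code'] (min_width=17, slack=1)
Line 8: ['orchestra', 'storm'] (min_width=15, slack=3)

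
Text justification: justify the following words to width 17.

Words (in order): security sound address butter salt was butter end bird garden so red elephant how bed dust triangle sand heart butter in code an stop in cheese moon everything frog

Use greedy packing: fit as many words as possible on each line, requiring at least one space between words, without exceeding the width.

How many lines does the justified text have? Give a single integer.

Line 1: ['security', 'sound'] (min_width=14, slack=3)
Line 2: ['address', 'butter'] (min_width=14, slack=3)
Line 3: ['salt', 'was', 'butter'] (min_width=15, slack=2)
Line 4: ['end', 'bird', 'garden'] (min_width=15, slack=2)
Line 5: ['so', 'red', 'elephant'] (min_width=15, slack=2)
Line 6: ['how', 'bed', 'dust'] (min_width=12, slack=5)
Line 7: ['triangle', 'sand'] (min_width=13, slack=4)
Line 8: ['heart', 'butter', 'in'] (min_width=15, slack=2)
Line 9: ['code', 'an', 'stop', 'in'] (min_width=15, slack=2)
Line 10: ['cheese', 'moon'] (min_width=11, slack=6)
Line 11: ['everything', 'frog'] (min_width=15, slack=2)
Total lines: 11

Answer: 11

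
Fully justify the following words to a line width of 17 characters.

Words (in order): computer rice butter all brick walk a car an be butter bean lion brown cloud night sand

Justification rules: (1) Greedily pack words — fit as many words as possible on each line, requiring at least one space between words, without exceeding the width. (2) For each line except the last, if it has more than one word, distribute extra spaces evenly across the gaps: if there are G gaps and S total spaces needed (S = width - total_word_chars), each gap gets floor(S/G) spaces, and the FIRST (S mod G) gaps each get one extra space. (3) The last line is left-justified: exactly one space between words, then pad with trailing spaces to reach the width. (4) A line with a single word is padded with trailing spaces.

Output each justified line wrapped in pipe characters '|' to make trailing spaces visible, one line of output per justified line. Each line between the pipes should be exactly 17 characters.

Answer: |computer     rice|
|butter  all brick|
|walk  a car an be|
|butter  bean lion|
|brown cloud night|
|sand             |

Derivation:
Line 1: ['computer', 'rice'] (min_width=13, slack=4)
Line 2: ['butter', 'all', 'brick'] (min_width=16, slack=1)
Line 3: ['walk', 'a', 'car', 'an', 'be'] (min_width=16, slack=1)
Line 4: ['butter', 'bean', 'lion'] (min_width=16, slack=1)
Line 5: ['brown', 'cloud', 'night'] (min_width=17, slack=0)
Line 6: ['sand'] (min_width=4, slack=13)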